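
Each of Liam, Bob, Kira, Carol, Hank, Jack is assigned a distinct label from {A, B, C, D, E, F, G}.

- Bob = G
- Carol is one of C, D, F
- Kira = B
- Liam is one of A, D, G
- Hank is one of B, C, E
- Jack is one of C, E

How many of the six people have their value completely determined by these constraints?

2

Bob has just one choice, so Bob = G. Strike G from Liam.
Kira must be B (only option left). Eliminate B elsewhere: Hank.
Hank and Jack share exactly the 2 values {C, E}; by pigeonhole those values go to them, so strike C, E from Carol.
Determined: Bob=G, Kira=B. The other people each still have more than one consistent value. That makes 2.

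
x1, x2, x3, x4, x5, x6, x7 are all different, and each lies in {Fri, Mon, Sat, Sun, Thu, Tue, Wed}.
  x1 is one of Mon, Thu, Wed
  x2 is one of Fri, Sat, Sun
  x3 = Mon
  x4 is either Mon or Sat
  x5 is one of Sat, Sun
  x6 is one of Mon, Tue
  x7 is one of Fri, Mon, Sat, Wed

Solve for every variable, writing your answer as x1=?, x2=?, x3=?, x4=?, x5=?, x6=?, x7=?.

x3 must be Mon (only option left). Strike Mon from x1, x4, x6, x7.
x4 must be Sat (only option left). Remove Sat from x2, x5, x7.
That leaves x5 = Sun. Remove Sun from x2.
x6's domain is down to {Tue}, so x6 = Tue.
That leaves x2 = Fri. Eliminate Fri elsewhere: x7.
x7 must be Wed (only option left). So x1 can't be Wed.
That leaves x1 = Thu.

x1=Thu, x2=Fri, x3=Mon, x4=Sat, x5=Sun, x6=Tue, x7=Wed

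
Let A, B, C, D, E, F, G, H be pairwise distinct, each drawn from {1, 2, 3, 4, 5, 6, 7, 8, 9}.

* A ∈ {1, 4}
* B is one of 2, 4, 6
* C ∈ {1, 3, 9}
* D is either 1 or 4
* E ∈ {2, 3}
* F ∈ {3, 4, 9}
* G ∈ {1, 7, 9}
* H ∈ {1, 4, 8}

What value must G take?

7

Among the 8 variables, 6 fits only B (and all 8 values in {1, 2, 3, 4, 6, 7, 8, 9} must be used), so B = 6.
Among the 7 still-open variables, 2 fits only E (and all 7 values in {1, 2, 3, 4, 7, 8, 9} must be used), so E = 2.
The 6 still-open variables together cover exactly {1, 3, 4, 7, 8, 9} — 6 values for 6 variables — and 7 appears only in G's list, so G = 7.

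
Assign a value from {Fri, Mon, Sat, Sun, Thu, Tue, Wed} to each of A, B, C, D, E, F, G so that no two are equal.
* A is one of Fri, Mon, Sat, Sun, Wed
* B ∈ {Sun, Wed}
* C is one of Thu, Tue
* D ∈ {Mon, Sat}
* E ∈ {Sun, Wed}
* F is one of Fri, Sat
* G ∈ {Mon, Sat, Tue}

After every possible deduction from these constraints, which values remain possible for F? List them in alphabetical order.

Fri, Sat

The 7 variables draw from only 7 values {Fri, Mon, Sat, Sun, Thu, Tue, Wed}, so each is used; only C can be Thu, hence C = Thu.
The 6 still-open variables draw from only 6 values {Fri, Mon, Sat, Sun, Tue, Wed}, so each is used; only G can be Tue, hence G = Tue.
The 2 variables B and E are confined to {Sun, Wed}, which locks those values in; drop them from A.
No further eliminations apply; F can still be any of Fri, Sat.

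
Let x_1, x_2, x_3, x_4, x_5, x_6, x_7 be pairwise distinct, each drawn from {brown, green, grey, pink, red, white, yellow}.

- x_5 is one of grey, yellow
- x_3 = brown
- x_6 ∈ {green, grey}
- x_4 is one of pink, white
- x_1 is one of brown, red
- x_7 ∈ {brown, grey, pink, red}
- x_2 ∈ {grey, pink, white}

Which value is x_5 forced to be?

x_3 must be brown (only option left). Eliminate brown elsewhere: x_1, x_7.
That leaves x_1 = red. Eliminate red elsewhere: x_7.
Among the 5 still-open variables, green fits only x_6 (and all 5 values in {green, grey, pink, white, yellow} must be used), so x_6 = green.
The 4 still-open variables draw from only 4 values {grey, pink, white, yellow}, so each is used; only x_5 can be yellow, hence x_5 = yellow.

yellow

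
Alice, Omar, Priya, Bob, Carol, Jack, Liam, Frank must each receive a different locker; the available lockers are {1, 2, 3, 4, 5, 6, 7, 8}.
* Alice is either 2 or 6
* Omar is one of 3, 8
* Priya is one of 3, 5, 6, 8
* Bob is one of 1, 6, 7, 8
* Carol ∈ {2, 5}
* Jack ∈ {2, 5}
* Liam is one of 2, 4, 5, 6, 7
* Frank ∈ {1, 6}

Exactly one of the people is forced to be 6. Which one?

Alice

Among the 8 variables, 4 fits only Liam (and all 8 values in {1, 2, 3, 4, 5, 6, 7, 8} must be used), so Liam = 4.
The 7 still-open variables together cover exactly {1, 2, 3, 5, 6, 7, 8} — 7 values for 7 variables — and 7 appears only in Bob's list, so Bob = 7.
Among the 6 still-open variables, 1 fits only Frank (and all 6 values in {1, 2, 3, 5, 6, 8} must be used), so Frank = 1.
The 2 variables Carol and Jack are confined to {2, 5}, which locks those values in; drop them from Alice, Priya.
So 6 goes to Alice.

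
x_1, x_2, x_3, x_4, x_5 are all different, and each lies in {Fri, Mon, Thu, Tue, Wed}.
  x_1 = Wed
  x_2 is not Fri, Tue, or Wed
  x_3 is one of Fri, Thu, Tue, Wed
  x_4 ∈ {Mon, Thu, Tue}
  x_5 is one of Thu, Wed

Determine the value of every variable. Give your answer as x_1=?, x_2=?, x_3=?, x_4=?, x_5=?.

x_1 must be Wed (only option left). Remove Wed from x_3, x_5.
x_5 has just one choice, so x_5 = Thu. Remove Thu from x_2, x_3, x_4.
x_2 must be Mon (only option left). Strike Mon from x_4.
x_4's domain is down to {Tue}, so x_4 = Tue. So x_3 can't be Tue.
x_3 must be Fri (only option left).

x_1=Wed, x_2=Mon, x_3=Fri, x_4=Tue, x_5=Thu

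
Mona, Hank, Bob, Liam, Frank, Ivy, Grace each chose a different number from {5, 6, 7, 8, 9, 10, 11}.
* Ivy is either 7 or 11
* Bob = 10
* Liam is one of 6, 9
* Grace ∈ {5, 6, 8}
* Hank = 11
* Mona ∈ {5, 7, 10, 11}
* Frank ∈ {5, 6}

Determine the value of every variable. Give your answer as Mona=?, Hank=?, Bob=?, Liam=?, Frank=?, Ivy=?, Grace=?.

Mona=5, Hank=11, Bob=10, Liam=9, Frank=6, Ivy=7, Grace=8

Hank has just one choice, so Hank = 11. Eliminate 11 elsewhere: Mona, Ivy.
Bob must be 10 (only option left). Remove 10 from Mona.
Ivy has just one choice, so Ivy = 7. So Mona can't be 7.
Mona has just one choice, so Mona = 5. Eliminate 5 elsewhere: Frank, Grace.
Frank must be 6 (only option left). Eliminate 6 elsewhere: Liam, Grace.
Grace must be 8 (only option left).
Liam's domain is down to {9}, so Liam = 9.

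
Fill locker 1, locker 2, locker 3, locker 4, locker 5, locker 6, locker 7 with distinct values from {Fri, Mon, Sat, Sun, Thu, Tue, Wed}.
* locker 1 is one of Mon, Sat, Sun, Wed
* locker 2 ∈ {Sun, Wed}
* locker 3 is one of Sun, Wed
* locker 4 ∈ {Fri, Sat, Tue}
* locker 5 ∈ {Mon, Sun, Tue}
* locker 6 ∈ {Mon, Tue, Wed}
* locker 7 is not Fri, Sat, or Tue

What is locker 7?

The 7 variables draw from only 7 values {Fri, Mon, Sat, Sun, Thu, Tue, Wed}, so each is used; only locker 4 can be Fri, hence locker 4 = Fri.
The 6 still-open variables together cover exactly {Mon, Sat, Sun, Thu, Tue, Wed} — 6 values for 6 variables — and Sat appears only in locker 1's list, so locker 1 = Sat.
Among the 5 still-open variables, Thu fits only locker 7 (and all 5 values in {Mon, Sun, Thu, Tue, Wed} must be used), so locker 7 = Thu.

Thu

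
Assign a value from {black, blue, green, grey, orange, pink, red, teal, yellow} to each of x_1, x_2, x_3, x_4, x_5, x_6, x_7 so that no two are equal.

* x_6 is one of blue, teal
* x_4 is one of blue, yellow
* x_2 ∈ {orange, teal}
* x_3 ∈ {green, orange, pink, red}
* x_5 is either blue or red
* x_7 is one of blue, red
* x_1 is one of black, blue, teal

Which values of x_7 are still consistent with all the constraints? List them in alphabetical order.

x_5 and x_7 share exactly the 2 values {blue, red}; by pigeonhole those values go to them, so strike blue, red from x_1, x_3, x_4, x_6.
x_4 has just one choice, so x_4 = yellow.
That leaves x_6 = teal. So x_1, x_2 can't be teal.
x_1 has just one choice, so x_1 = black.
That leaves x_2 = orange. So x_3 can't be orange.
No further eliminations apply; x_7 can still be any of blue, red.

blue, red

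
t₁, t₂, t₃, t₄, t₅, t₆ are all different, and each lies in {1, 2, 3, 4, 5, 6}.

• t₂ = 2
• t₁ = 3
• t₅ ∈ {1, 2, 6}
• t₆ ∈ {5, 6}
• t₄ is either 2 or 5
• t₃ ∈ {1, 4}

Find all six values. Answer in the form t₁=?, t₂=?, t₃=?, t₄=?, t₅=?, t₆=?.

t₁ must be 3 (only option left).
That leaves t₂ = 2. Eliminate 2 elsewhere: t₄, t₅.
t₄ has just one choice, so t₄ = 5. Eliminate 5 elsewhere: t₆.
t₆ must be 6 (only option left). Strike 6 from t₅.
t₅ has just one choice, so t₅ = 1. Strike 1 from t₃.
t₃'s domain is down to {4}, so t₃ = 4.

t₁=3, t₂=2, t₃=4, t₄=5, t₅=1, t₆=6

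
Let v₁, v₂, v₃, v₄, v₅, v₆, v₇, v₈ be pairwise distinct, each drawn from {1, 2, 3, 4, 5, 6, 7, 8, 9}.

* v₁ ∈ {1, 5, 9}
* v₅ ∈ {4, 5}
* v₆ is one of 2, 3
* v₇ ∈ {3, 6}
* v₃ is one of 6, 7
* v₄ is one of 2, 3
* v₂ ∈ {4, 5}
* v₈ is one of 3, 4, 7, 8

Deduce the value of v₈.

v₂ and v₅ between them cover only {4, 5} — a naked pair. Remove those values from v₁, v₈.
The 2 variables v₄ and v₆ are confined to {2, 3}, which locks those values in; drop them from v₇, v₈.
v₇'s domain is down to {6}, so v₇ = 6. So v₃ can't be 6.
v₃ must be 7 (only option left). Remove 7 from v₈.
So v₈ = 8.

8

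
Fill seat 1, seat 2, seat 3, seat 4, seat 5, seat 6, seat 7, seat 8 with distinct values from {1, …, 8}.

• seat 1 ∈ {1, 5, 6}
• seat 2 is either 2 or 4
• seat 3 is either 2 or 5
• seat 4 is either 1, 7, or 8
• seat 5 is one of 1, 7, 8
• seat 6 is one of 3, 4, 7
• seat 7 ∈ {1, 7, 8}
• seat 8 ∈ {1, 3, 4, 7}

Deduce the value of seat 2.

Among the 8 variables, 6 fits only seat 1 (and all 8 values in {1, 2, 3, 4, 5, 6, 7, 8} must be used), so seat 1 = 6.
The 7 still-open variables together cover exactly {1, 2, 3, 4, 5, 7, 8} — 7 values for 7 variables — and 5 appears only in seat 3's list, so seat 3 = 5.
Among the 6 still-open variables, 2 fits only seat 2 (and all 6 values in {1, 2, 3, 4, 7, 8} must be used), so seat 2 = 2.

2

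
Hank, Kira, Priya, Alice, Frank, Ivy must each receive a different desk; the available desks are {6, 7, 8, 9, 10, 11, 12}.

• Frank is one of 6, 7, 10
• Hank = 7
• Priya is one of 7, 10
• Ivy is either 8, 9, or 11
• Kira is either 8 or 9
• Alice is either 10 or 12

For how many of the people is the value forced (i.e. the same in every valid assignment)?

Hank has just one choice, so Hank = 7. So Priya, Frank can't be 7.
Priya's domain is down to {10}, so Priya = 10. Eliminate 10 elsewhere: Alice, Frank.
Alice must be 12 (only option left).
That leaves Frank = 6.
Determined: Hank=7, Priya=10, Alice=12, Frank=6. The other people each still have more than one consistent value. That makes 4.

4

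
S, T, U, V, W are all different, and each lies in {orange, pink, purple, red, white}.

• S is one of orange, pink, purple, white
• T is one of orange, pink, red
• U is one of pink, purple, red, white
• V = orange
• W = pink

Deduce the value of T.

red

V must be orange (only option left). So S, T can't be orange.
W's domain is down to {pink}, so W = pink. So S, T, U can't be pink.
So T = red.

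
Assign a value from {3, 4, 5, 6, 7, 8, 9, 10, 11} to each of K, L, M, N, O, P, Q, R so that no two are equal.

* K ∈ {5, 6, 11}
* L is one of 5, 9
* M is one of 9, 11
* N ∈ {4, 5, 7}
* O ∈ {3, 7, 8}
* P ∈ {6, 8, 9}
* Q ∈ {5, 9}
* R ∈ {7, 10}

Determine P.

L and Q between them cover only {5, 9} — a naked pair. Remove those values from K, M, N, P.
M must be 11 (only option left). So K can't be 11.
K's domain is down to {6}, so K = 6. Eliminate 6 elsewhere: P.
So P = 8.

8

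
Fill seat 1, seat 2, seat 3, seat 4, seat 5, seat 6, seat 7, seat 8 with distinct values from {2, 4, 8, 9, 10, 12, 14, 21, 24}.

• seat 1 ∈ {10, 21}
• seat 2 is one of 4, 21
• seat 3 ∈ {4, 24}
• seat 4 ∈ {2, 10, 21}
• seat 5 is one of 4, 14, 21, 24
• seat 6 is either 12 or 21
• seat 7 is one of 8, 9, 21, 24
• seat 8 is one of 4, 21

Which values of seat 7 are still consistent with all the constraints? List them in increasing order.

The 2 variables seat 2 and seat 8 are confined to {4, 21}, which locks those values in; drop them from seat 1, seat 3, seat 4, seat 5, seat 6, seat 7.
seat 1's domain is down to {10}, so seat 1 = 10. Remove 10 from seat 4.
That leaves seat 3 = 24. Strike 24 from seat 5, seat 7.
That leaves seat 4 = 2.
That leaves seat 5 = 14.
That leaves seat 6 = 12.
No further eliminations apply; seat 7 can still be any of 8, 9.

8, 9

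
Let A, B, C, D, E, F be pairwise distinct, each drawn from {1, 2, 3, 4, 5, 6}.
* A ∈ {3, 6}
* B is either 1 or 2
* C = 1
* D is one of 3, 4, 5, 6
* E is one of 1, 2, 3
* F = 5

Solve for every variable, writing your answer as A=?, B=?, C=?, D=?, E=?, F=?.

A=6, B=2, C=1, D=4, E=3, F=5

C's domain is down to {1}, so C = 1. Strike 1 from B, E.
That leaves F = 5. Eliminate 5 elsewhere: D.
That leaves B = 2. Strike 2 from E.
E has just one choice, so E = 3. So A, D can't be 3.
A must be 6 (only option left). So D can't be 6.
D's domain is down to {4}, so D = 4.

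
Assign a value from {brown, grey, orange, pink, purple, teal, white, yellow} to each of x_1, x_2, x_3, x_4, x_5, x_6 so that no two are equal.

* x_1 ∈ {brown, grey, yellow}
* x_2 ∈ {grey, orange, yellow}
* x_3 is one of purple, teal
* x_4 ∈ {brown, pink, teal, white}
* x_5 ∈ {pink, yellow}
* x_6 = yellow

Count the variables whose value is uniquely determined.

2

x_6 must be yellow (only option left). Strike yellow from x_1, x_2, x_5.
x_5 has just one choice, so x_5 = pink. Eliminate pink elsewhere: x_4.
Determined: x_5=pink, x_6=yellow. The other variables each still have more than one consistent value. That makes 2.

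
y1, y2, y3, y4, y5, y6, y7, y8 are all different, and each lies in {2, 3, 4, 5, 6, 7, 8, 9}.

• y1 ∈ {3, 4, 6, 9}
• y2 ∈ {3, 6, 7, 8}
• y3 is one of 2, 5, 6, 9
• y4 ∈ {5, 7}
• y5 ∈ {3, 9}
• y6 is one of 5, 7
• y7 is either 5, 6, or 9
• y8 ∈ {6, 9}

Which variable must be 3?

y5

The 8 variables together cover exactly {2, 3, 4, 5, 6, 7, 8, 9} — 8 values for 8 variables — and 2 appears only in y3's list, so y3 = 2.
The 7 still-open variables together cover exactly {3, 4, 5, 6, 7, 8, 9} — 7 values for 7 variables — and 4 appears only in y1's list, so y1 = 4.
The 6 still-open variables draw from only 6 values {3, 5, 6, 7, 8, 9}, so each is used; only y2 can be 8, hence y2 = 8.
The 5 still-open variables draw from only 5 values {3, 5, 6, 7, 9}, so each is used; only y5 can be 3, hence y5 = 3.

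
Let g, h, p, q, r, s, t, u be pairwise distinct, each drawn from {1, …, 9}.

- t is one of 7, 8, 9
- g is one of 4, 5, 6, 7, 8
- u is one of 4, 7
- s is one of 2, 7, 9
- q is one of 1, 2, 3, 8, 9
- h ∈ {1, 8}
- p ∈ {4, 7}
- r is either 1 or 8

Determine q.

3

h and r between them cover only {1, 8} — a naked pair. Remove those values from g, q, t.
p and u share exactly the 2 values {4, 7}; by pigeonhole those values go to them, so strike 4, 7 from g, s, t.
t has just one choice, so t = 9. So q, s can't be 9.
s has just one choice, so s = 2. Strike 2 from q.
So q = 3.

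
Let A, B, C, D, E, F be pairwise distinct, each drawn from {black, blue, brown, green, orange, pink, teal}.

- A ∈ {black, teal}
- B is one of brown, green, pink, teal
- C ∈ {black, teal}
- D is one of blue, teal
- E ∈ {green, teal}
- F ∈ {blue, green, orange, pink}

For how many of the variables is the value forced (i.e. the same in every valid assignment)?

2

The 2 variables A and C are confined to {black, teal}, which locks those values in; drop them from B, D, E.
That leaves D = blue. Remove blue from F.
That leaves E = green. Remove green from B, F.
Determined: D=blue, E=green. The other variables each still have more than one consistent value. That makes 2.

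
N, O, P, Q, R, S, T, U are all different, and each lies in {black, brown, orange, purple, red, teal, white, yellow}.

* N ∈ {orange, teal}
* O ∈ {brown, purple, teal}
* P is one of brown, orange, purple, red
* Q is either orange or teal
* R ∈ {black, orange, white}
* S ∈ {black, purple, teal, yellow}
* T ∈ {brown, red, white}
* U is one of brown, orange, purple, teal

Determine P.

red

The 8 variables draw from only 8 values {black, brown, orange, purple, red, teal, white, yellow}, so each is used; only S can be yellow, hence S = yellow.
The 7 still-open variables together cover exactly {black, brown, orange, purple, red, teal, white} — 7 values for 7 variables — and black appears only in R's list, so R = black.
The 6 still-open variables together cover exactly {brown, orange, purple, red, teal, white} — 6 values for 6 variables — and white appears only in T's list, so T = white.
Among the 5 still-open variables, red fits only P (and all 5 values in {brown, orange, purple, red, teal} must be used), so P = red.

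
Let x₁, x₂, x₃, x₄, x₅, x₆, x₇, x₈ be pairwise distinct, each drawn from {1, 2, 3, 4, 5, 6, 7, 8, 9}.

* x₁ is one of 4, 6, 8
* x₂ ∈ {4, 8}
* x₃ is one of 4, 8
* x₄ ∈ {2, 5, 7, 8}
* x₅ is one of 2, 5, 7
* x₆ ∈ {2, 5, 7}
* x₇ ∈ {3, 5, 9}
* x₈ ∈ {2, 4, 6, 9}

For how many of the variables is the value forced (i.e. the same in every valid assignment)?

3

Among the 8 variables, 3 fits only x₇ (and all 8 values in {2, 3, 4, 5, 6, 7, 8, 9} must be used), so x₇ = 3.
Among the 7 still-open variables, 9 fits only x₈ (and all 7 values in {2, 4, 5, 6, 7, 8, 9} must be used), so x₈ = 9.
The 6 still-open variables draw from only 6 values {2, 4, 5, 6, 7, 8}, so each is used; only x₁ can be 6, hence x₁ = 6.
x₂ and x₃ share exactly the 2 values {4, 8}; by pigeonhole those values go to them, so strike 4, 8 from x₄.
Determined: x₁=6, x₇=3, x₈=9. The other variables each still have more than one consistent value. That makes 3.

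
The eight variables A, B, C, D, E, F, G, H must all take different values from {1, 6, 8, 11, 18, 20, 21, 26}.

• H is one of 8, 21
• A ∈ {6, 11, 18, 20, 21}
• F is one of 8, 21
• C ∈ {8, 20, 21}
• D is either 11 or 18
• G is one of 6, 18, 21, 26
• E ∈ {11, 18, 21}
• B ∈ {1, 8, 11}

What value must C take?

20

Among the 8 variables, 1 fits only B (and all 8 values in {1, 6, 8, 11, 18, 20, 21, 26} must be used), so B = 1.
The 7 still-open variables draw from only 7 values {6, 8, 11, 18, 20, 21, 26}, so each is used; only G can be 26, hence G = 26.
The 6 still-open variables draw from only 6 values {6, 8, 11, 18, 20, 21}, so each is used; only A can be 6, hence A = 6.
The 5 still-open variables together cover exactly {8, 11, 18, 20, 21} — 5 values for 5 variables — and 20 appears only in C's list, so C = 20.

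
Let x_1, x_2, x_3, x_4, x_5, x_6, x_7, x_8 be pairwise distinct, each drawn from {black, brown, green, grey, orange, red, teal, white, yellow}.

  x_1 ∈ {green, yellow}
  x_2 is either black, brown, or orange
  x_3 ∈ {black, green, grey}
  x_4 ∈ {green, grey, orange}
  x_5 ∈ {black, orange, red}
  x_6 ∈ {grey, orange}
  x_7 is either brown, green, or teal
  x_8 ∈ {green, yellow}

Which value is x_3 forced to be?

The 8 variables draw from only 8 values {black, brown, green, grey, orange, red, teal, yellow}, so each is used; only x_5 can be red, hence x_5 = red.
Among the 7 still-open variables, teal fits only x_7 (and all 7 values in {black, brown, green, grey, orange, teal, yellow} must be used), so x_7 = teal.
Among the 6 still-open variables, brown fits only x_2 (and all 6 values in {black, brown, green, grey, orange, yellow} must be used), so x_2 = brown.
The 5 still-open variables together cover exactly {black, green, grey, orange, yellow} — 5 values for 5 variables — and black appears only in x_3's list, so x_3 = black.

black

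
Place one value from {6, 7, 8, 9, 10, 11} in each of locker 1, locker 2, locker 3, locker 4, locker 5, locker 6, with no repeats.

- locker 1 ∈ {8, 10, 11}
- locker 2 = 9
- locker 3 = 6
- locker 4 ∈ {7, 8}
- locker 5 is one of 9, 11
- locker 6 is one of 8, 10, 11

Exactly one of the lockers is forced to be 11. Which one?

locker 5

locker 2's domain is down to {9}, so locker 2 = 9. Strike 9 from locker 5.
So 11 goes to locker 5.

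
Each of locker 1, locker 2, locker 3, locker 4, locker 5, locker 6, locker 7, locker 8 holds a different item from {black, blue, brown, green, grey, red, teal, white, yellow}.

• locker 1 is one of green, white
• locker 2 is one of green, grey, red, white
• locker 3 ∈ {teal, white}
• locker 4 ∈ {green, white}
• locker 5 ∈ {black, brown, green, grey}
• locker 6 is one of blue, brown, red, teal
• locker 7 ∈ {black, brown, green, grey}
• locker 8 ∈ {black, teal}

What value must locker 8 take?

black

Among the 8 variables, blue fits only locker 6 (and all 8 values in {black, blue, brown, green, grey, red, teal, white} must be used), so locker 6 = blue.
The 7 still-open variables draw from only 7 values {black, brown, green, grey, red, teal, white}, so each is used; only locker 2 can be red, hence locker 2 = red.
locker 1 and locker 4 between them cover only {green, white} — a naked pair. Remove those values from locker 3, locker 5, locker 7.
locker 3 must be teal (only option left). Strike teal from locker 8.
So locker 8 = black.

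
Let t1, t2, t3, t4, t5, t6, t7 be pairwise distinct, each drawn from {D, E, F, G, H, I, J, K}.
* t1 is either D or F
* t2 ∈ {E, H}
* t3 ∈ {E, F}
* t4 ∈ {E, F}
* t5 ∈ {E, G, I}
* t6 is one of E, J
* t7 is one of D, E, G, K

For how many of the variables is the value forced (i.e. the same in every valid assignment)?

3

t3 and t4 between them cover only {E, F} — a naked pair. Remove those values from t1, t2, t5, t6, t7.
t1 must be D (only option left). So t7 can't be D.
t2 must be H (only option left).
t6 must be J (only option left).
Determined: t1=D, t2=H, t6=J. The other variables each still have more than one consistent value. That makes 3.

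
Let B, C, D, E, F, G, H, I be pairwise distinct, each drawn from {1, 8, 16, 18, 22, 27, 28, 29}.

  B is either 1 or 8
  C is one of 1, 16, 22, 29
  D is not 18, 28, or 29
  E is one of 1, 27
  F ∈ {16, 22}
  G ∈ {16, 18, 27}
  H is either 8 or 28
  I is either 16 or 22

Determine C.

29

The 8 variables draw from only 8 values {1, 8, 16, 18, 22, 27, 28, 29}, so each is used; only G can be 18, hence G = 18.
The 7 still-open variables draw from only 7 values {1, 8, 16, 22, 27, 28, 29}, so each is used; only H can be 28, hence H = 28.
The 6 still-open variables together cover exactly {1, 8, 16, 22, 27, 29} — 6 values for 6 variables — and 29 appears only in C's list, so C = 29.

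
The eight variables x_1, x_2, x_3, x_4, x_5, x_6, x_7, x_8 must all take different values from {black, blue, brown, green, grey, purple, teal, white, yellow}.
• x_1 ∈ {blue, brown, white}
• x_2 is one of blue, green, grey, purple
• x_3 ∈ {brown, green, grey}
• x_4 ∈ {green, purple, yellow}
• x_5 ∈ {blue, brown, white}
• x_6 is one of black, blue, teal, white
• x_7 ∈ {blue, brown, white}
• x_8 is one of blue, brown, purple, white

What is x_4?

x_1, x_5, x_7 between them cover only {blue, brown, white} — a naked triple. Remove those values from x_2, x_3, x_6, x_8.
x_8's domain is down to {purple}, so x_8 = purple. Strike purple from x_2, x_4.
The 2 variables x_2 and x_3 are confined to {green, grey}, which locks those values in; drop them from x_4.
So x_4 = yellow.

yellow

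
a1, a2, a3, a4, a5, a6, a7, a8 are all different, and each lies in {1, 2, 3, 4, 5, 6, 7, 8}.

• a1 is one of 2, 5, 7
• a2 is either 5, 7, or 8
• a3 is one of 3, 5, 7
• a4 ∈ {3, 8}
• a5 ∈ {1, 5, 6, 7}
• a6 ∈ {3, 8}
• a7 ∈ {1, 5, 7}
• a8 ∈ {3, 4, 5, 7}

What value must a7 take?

Among the 8 variables, 2 fits only a1 (and all 8 values in {1, 2, 3, 4, 5, 6, 7, 8} must be used), so a1 = 2.
The 7 still-open variables draw from only 7 values {1, 3, 4, 5, 6, 7, 8}, so each is used; only a8 can be 4, hence a8 = 4.
The 6 still-open variables draw from only 6 values {1, 3, 5, 6, 7, 8}, so each is used; only a5 can be 6, hence a5 = 6.
The 5 still-open variables draw from only 5 values {1, 3, 5, 7, 8}, so each is used; only a7 can be 1, hence a7 = 1.

1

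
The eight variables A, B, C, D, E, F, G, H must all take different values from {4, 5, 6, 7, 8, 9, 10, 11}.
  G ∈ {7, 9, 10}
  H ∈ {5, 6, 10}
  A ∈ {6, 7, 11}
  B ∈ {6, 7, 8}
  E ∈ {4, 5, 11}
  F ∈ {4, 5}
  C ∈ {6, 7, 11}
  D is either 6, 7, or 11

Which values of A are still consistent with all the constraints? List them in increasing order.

6, 7, 11

Among the 8 variables, 8 fits only B (and all 8 values in {4, 5, 6, 7, 8, 9, 10, 11} must be used), so B = 8.
The 7 still-open variables together cover exactly {4, 5, 6, 7, 9, 10, 11} — 7 values for 7 variables — and 9 appears only in G's list, so G = 9.
The 6 still-open variables together cover exactly {4, 5, 6, 7, 10, 11} — 6 values for 6 variables — and 10 appears only in H's list, so H = 10.
The 3 variables A, C, D are confined to {6, 7, 11}, which locks those values in; drop them from E.
No further eliminations apply; A can still be any of 6, 7, 11.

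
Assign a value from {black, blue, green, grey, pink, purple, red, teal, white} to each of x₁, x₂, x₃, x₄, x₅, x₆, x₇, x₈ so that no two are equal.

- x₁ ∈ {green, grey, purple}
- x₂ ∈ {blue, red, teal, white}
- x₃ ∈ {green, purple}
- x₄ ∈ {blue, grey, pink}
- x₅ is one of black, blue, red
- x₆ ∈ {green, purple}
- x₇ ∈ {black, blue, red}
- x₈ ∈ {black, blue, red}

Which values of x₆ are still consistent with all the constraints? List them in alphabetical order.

green, purple

x₃ and x₆ between them cover only {green, purple} — a naked pair. Remove those values from x₁.
x₁'s domain is down to {grey}, so x₁ = grey. Eliminate grey elsewhere: x₄.
x₅, x₇, x₈ share exactly the 3 values {black, blue, red}; by pigeonhole those values go to them, so strike black, blue, red from x₂, x₄.
x₄ must be pink (only option left).
No further eliminations apply; x₆ can still be any of green, purple.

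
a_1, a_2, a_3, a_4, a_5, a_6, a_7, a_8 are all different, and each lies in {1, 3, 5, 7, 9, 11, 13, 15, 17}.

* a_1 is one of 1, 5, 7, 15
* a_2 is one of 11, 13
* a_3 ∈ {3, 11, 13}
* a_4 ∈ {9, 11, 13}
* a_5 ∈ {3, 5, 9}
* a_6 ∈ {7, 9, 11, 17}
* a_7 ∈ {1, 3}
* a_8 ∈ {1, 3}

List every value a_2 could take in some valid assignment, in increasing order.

11, 13

The 2 variables a_7 and a_8 are confined to {1, 3}, which locks those values in; drop them from a_1, a_3, a_5.
The 2 variables a_2 and a_3 are confined to {11, 13}, which locks those values in; drop them from a_4, a_6.
a_4's domain is down to {9}, so a_4 = 9. So a_5, a_6 can't be 9.
That leaves a_5 = 5. So a_1 can't be 5.
No further eliminations apply; a_2 can still be any of 11, 13.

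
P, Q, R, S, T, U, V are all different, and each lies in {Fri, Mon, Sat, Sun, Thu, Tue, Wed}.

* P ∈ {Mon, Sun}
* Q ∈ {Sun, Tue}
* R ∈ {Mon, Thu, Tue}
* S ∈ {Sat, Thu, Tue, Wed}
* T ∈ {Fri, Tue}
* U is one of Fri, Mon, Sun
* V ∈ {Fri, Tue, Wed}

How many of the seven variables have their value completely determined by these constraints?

The 7 variables draw from only 7 values {Fri, Mon, Sat, Sun, Thu, Tue, Wed}, so each is used; only S can be Sat, hence S = Sat.
Among the 6 still-open variables, Thu fits only R (and all 6 values in {Fri, Mon, Sun, Thu, Tue, Wed} must be used), so R = Thu.
The 5 still-open variables together cover exactly {Fri, Mon, Sun, Tue, Wed} — 5 values for 5 variables — and Wed appears only in V's list, so V = Wed.
Determined: R=Thu, S=Sat, V=Wed. The other variables each still have more than one consistent value. That makes 3.

3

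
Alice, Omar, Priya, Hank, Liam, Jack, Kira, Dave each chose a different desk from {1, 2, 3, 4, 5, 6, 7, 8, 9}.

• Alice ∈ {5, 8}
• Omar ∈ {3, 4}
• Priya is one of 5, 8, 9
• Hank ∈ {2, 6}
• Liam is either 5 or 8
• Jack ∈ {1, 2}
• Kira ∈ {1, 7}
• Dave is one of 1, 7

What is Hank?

6

Alice and Liam between them cover only {5, 8} — a naked pair. Remove those values from Priya.
Priya must be 9 (only option left).
Kira and Dave share exactly the 2 values {1, 7}; by pigeonhole those values go to them, so strike 1, 7 from Jack.
Jack must be 2 (only option left). Remove 2 from Hank.
So Hank = 6.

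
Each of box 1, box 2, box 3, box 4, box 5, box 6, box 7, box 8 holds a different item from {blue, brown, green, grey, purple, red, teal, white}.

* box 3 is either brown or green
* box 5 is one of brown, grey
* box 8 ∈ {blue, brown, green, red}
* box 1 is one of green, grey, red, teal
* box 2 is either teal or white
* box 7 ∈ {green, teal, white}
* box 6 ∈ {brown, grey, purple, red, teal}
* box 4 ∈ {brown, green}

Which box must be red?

box 1

The 8 variables together cover exactly {blue, brown, green, grey, purple, red, teal, white} — 8 values for 8 variables — and blue appears only in box 8's list, so box 8 = blue.
The 7 still-open variables draw from only 7 values {brown, green, grey, purple, red, teal, white}, so each is used; only box 6 can be purple, hence box 6 = purple.
The 6 still-open variables draw from only 6 values {brown, green, grey, red, teal, white}, so each is used; only box 1 can be red, hence box 1 = red.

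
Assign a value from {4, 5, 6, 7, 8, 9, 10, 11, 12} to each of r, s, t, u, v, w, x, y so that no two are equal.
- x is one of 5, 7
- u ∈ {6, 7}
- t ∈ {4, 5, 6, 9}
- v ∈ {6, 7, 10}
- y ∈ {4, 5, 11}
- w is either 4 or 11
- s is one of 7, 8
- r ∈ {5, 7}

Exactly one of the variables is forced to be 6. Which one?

u

The 8 variables together cover exactly {4, 5, 6, 7, 8, 9, 10, 11} — 8 values for 8 variables — and 8 appears only in s's list, so s = 8.
The 7 still-open variables draw from only 7 values {4, 5, 6, 7, 9, 10, 11}, so each is used; only t can be 9, hence t = 9.
The 6 still-open variables draw from only 6 values {4, 5, 6, 7, 10, 11}, so each is used; only v can be 10, hence v = 10.
The 5 still-open variables together cover exactly {4, 5, 6, 7, 11} — 5 values for 5 variables — and 6 appears only in u's list, so u = 6.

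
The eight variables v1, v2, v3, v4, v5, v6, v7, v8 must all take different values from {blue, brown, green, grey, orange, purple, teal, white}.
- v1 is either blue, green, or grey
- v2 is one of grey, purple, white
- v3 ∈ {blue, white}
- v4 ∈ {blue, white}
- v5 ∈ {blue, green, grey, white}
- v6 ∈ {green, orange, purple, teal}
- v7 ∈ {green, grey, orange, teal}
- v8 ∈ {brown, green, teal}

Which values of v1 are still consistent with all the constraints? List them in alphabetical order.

green, grey

Among the 8 variables, brown fits only v8 (and all 8 values in {blue, brown, green, grey, orange, purple, teal, white} must be used), so v8 = brown.
v3 and v4 share exactly the 2 values {blue, white}; by pigeonhole those values go to them, so strike blue, white from v1, v2, v5.
v1 and v5 between them cover only {green, grey} — a naked pair. Remove those values from v2, v6, v7.
v2 must be purple (only option left). Strike purple from v6.
No further eliminations apply; v1 can still be any of green, grey.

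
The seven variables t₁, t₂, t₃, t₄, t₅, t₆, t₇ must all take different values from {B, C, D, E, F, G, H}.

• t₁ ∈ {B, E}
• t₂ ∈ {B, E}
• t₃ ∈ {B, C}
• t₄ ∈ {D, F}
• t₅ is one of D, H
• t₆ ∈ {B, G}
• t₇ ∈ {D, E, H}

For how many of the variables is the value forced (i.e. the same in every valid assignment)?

The 7 variables draw from only 7 values {B, C, D, E, F, G, H}, so each is used; only t₃ can be C, hence t₃ = C.
The 6 still-open variables draw from only 6 values {B, D, E, F, G, H}, so each is used; only t₄ can be F, hence t₄ = F.
Among the 5 still-open variables, G fits only t₆ (and all 5 values in {B, D, E, G, H} must be used), so t₆ = G.
t₁ and t₂ share exactly the 2 values {B, E}; by pigeonhole those values go to them, so strike B, E from t₇.
Determined: t₃=C, t₄=F, t₆=G. The other variables each still have more than one consistent value. That makes 3.

3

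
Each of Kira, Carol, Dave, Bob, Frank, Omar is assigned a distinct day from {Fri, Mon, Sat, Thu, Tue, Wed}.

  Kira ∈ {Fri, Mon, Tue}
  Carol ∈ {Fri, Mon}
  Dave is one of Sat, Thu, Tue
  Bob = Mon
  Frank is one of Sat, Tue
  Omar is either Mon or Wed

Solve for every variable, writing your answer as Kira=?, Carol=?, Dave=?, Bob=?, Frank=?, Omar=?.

Bob must be Mon (only option left). So Kira, Carol, Omar can't be Mon.
That leaves Omar = Wed.
Carol must be Fri (only option left). So Kira can't be Fri.
That leaves Kira = Tue. Remove Tue from Dave, Frank.
Frank's domain is down to {Sat}, so Frank = Sat. Strike Sat from Dave.
That leaves Dave = Thu.

Kira=Tue, Carol=Fri, Dave=Thu, Bob=Mon, Frank=Sat, Omar=Wed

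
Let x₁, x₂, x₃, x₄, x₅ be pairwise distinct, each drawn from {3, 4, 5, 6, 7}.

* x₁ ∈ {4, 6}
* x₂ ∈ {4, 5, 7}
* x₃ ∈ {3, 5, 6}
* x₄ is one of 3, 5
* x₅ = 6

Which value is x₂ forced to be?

x₅'s domain is down to {6}, so x₅ = 6. Eliminate 6 elsewhere: x₁, x₃.
x₁'s domain is down to {4}, so x₁ = 4. Remove 4 from x₂.
The 3 still-open variables draw from only 3 values {3, 5, 7}, so each is used; only x₂ can be 7, hence x₂ = 7.

7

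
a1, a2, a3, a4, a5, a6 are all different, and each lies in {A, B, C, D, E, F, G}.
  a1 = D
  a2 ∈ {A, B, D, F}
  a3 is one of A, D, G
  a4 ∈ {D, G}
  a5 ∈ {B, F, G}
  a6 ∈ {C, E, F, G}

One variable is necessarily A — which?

a3

a1 has just one choice, so a1 = D. Strike D from a2, a3, a4.
a4's domain is down to {G}, so a4 = G. So a3, a5, a6 can't be G.
So A goes to a3.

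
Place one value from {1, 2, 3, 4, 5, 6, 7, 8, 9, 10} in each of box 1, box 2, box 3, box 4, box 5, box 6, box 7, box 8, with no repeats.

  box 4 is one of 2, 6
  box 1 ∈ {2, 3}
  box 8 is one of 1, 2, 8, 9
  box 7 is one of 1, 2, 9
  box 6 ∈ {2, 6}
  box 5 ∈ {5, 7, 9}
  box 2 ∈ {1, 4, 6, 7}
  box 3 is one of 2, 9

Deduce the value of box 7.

1

box 4 and box 6 between them cover only {2, 6} — a naked pair. Remove those values from box 1, box 2, box 3, box 7, box 8.
box 1 has just one choice, so box 1 = 3.
That leaves box 3 = 9. Remove 9 from box 5, box 7, box 8.
So box 7 = 1.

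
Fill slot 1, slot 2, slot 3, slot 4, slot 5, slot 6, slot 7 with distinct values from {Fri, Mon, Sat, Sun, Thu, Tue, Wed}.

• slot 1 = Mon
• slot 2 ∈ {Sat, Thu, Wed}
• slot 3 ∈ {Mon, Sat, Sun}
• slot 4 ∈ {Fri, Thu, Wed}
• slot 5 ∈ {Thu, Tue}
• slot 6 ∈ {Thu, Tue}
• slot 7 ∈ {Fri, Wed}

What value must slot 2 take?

slot 1 must be Mon (only option left). Strike Mon from slot 3.
Among the 6 still-open variables, Sun fits only slot 3 (and all 6 values in {Fri, Sat, Sun, Thu, Tue, Wed} must be used), so slot 3 = Sun.
The 5 still-open variables together cover exactly {Fri, Sat, Thu, Tue, Wed} — 5 values for 5 variables — and Sat appears only in slot 2's list, so slot 2 = Sat.

Sat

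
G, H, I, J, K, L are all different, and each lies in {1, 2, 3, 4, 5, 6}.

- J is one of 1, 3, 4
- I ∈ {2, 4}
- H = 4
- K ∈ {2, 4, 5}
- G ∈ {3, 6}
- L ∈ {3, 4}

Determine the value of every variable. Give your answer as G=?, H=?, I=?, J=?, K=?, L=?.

G=6, H=4, I=2, J=1, K=5, L=3

H must be 4 (only option left). Eliminate 4 elsewhere: I, J, K, L.
I must be 2 (only option left). So K can't be 2.
K must be 5 (only option left).
L's domain is down to {3}, so L = 3. Remove 3 from G, J.
G has just one choice, so G = 6.
That leaves J = 1.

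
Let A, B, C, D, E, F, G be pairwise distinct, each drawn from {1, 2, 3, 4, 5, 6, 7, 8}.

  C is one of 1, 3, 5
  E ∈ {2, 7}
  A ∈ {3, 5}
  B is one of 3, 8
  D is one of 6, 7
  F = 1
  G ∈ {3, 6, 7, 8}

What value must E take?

2

F has just one choice, so F = 1. So C can't be 1.
The 6 still-open variables together cover exactly {2, 3, 5, 6, 7, 8} — 6 values for 6 variables — and 2 appears only in E's list, so E = 2.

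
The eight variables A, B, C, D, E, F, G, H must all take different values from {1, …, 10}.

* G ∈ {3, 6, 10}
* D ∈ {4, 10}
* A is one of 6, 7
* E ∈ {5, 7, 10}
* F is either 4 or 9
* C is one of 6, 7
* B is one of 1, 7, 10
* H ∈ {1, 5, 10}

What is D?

The 8 variables draw from only 8 values {1, 3, 4, 5, 6, 7, 9, 10}, so each is used; only G can be 3, hence G = 3.
Among the 7 still-open variables, 9 fits only F (and all 7 values in {1, 4, 5, 6, 7, 9, 10} must be used), so F = 9.
The 6 still-open variables together cover exactly {1, 4, 5, 6, 7, 10} — 6 values for 6 variables — and 4 appears only in D's list, so D = 4.

4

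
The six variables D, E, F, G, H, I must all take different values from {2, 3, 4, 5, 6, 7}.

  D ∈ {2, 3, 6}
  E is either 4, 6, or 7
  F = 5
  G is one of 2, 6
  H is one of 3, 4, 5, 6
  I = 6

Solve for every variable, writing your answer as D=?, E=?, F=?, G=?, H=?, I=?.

D=3, E=7, F=5, G=2, H=4, I=6

F has just one choice, so F = 5. Remove 5 from H.
I has just one choice, so I = 6. Remove 6 from D, E, G, H.
G has just one choice, so G = 2. Remove 2 from D.
D must be 3 (only option left). Strike 3 from H.
H must be 4 (only option left). So E can't be 4.
E has just one choice, so E = 7.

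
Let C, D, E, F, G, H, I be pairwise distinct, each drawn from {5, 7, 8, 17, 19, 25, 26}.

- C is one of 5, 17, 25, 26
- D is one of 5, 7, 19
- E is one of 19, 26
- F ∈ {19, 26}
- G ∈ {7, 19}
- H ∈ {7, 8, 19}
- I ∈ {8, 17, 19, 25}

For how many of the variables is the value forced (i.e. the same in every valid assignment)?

E and F between them cover only {19, 26} — a naked pair. Remove those values from C, D, G, H, I.
G has just one choice, so G = 7. Strike 7 from D, H.
H has just one choice, so H = 8. Remove 8 from I.
That leaves D = 5. Remove 5 from C.
Determined: D=5, G=7, H=8. The other variables each still have more than one consistent value. That makes 3.

3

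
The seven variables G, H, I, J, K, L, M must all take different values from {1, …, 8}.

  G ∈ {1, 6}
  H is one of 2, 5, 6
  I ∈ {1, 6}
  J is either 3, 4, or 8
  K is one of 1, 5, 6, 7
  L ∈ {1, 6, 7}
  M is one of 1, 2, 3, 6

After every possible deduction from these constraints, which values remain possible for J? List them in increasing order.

4, 8

G and I share exactly the 2 values {1, 6}; by pigeonhole those values go to them, so strike 1, 6 from H, K, L, M.
L has just one choice, so L = 7. Remove 7 from K.
K must be 5 (only option left). Remove 5 from H.
H must be 2 (only option left). Strike 2 from M.
M's domain is down to {3}, so M = 3. Remove 3 from J.
No further eliminations apply; J can still be any of 4, 8.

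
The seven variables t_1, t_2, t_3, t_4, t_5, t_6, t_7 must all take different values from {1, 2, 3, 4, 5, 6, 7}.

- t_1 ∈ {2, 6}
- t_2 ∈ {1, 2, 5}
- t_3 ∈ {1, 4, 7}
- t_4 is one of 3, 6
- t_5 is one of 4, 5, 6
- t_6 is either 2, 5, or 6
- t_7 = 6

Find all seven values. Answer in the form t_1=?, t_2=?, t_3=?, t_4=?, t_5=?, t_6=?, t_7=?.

t_7 has just one choice, so t_7 = 6. So t_1, t_4, t_5, t_6 can't be 6.
That leaves t_1 = 2. So t_2, t_6 can't be 2.
t_4 must be 3 (only option left).
t_6's domain is down to {5}, so t_6 = 5. Remove 5 from t_2, t_5.
t_2 has just one choice, so t_2 = 1. Eliminate 1 elsewhere: t_3.
That leaves t_5 = 4. Remove 4 from t_3.
That leaves t_3 = 7.

t_1=2, t_2=1, t_3=7, t_4=3, t_5=4, t_6=5, t_7=6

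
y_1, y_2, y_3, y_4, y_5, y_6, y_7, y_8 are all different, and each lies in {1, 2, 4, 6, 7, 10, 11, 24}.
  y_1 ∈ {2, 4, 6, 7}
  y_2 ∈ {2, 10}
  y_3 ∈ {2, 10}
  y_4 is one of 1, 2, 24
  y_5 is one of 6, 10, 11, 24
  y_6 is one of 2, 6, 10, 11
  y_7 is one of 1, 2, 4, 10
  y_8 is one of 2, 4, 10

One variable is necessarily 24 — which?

The 8 variables together cover exactly {1, 2, 4, 6, 7, 10, 11, 24} — 8 values for 8 variables — and 7 appears only in y_1's list, so y_1 = 7.
y_2 and y_3 between them cover only {2, 10} — a naked pair. Remove those values from y_4, y_5, y_6, y_7, y_8.
y_8's domain is down to {4}, so y_8 = 4. So y_7 can't be 4.
That leaves y_7 = 1. Strike 1 from y_4.
So 24 goes to y_4.

y_4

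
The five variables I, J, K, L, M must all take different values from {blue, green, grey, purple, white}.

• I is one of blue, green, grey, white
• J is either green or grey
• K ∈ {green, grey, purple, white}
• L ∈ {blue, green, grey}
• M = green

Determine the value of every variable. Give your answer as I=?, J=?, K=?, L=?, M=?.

M's domain is down to {green}, so M = green. So I, J, K, L can't be green.
J has just one choice, so J = grey. Remove grey from I, K, L.
That leaves L = blue. Remove blue from I.
I's domain is down to {white}, so I = white. Strike white from K.
K has just one choice, so K = purple.

I=white, J=grey, K=purple, L=blue, M=green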